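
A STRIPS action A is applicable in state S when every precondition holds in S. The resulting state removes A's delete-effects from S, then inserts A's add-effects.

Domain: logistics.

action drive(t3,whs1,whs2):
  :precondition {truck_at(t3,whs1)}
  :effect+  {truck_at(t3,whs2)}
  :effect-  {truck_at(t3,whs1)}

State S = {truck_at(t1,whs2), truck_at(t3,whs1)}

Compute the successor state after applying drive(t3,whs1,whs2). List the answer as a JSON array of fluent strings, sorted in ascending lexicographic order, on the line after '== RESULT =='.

Progress:
  pre ⊆ S: {truck_at(t3,whs1)} ⊆ S  — applicable
  S \ del = {truck_at(t1,whs2)}
  ∪ add   = {truck_at(t1,whs2), truck_at(t3,whs2)}

== RESULT ==
["truck_at(t1,whs2)", "truck_at(t3,whs2)"]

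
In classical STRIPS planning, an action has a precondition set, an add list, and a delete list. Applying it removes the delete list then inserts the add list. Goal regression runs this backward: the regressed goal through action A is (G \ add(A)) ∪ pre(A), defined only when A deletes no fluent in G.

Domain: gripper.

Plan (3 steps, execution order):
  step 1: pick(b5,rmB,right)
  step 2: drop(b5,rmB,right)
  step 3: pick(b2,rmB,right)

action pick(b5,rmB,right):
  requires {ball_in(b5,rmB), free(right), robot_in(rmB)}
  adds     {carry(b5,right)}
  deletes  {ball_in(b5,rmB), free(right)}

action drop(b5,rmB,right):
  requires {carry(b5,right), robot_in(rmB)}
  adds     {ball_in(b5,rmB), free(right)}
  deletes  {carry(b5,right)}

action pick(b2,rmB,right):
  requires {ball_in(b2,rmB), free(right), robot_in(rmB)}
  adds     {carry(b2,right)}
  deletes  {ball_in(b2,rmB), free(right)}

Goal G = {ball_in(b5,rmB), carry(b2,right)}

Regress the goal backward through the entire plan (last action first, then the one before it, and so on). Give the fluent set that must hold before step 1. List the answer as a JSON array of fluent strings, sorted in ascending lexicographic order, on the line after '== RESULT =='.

Regress step by step:
  through step 3 (pick(b2,rmB,right)): drop {carry(b2,right)}, keep {ball_in(b5,rmB)}, require {ball_in(b2,rmB), free(right), robot_in(rmB)}
    → {ball_in(b2,rmB), ball_in(b5,rmB), free(right), robot_in(rmB)}
  through step 2 (drop(b5,rmB,right)): drop {ball_in(b5,rmB), free(right)}, keep {ball_in(b2,rmB), robot_in(rmB)}, require {carry(b5,right), robot_in(rmB)}
    → {ball_in(b2,rmB), carry(b5,right), robot_in(rmB)}
  through step 1 (pick(b5,rmB,right)): drop {carry(b5,right)}, keep {ball_in(b2,rmB), robot_in(rmB)}, require {ball_in(b5,rmB), free(right), robot_in(rmB)}
    → {ball_in(b2,rmB), ball_in(b5,rmB), free(right), robot_in(rmB)}

== RESULT ==
["ball_in(b2,rmB)", "ball_in(b5,rmB)", "free(right)", "robot_in(rmB)"]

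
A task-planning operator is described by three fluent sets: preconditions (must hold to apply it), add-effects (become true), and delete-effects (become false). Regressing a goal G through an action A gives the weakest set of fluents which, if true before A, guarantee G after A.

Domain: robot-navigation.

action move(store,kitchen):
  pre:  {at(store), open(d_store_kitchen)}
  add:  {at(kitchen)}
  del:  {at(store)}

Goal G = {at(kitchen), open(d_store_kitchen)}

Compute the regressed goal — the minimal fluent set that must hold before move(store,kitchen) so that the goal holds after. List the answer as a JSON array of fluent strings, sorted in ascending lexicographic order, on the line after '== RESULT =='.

Compute (G \ add) ∪ pre:
  G ∩ del = {}  (empty — regression defined)
  G \ add = {at(kitchen), open(d_store_kitchen)} \ {at(kitchen)} = {open(d_store_kitchen)}
  ∪ pre   = {open(d_store_kitchen)} ∪ {at(store), open(d_store_kitchen)}
          = {at(store), open(d_store_kitchen)}

== RESULT ==
["at(store)", "open(d_store_kitchen)"]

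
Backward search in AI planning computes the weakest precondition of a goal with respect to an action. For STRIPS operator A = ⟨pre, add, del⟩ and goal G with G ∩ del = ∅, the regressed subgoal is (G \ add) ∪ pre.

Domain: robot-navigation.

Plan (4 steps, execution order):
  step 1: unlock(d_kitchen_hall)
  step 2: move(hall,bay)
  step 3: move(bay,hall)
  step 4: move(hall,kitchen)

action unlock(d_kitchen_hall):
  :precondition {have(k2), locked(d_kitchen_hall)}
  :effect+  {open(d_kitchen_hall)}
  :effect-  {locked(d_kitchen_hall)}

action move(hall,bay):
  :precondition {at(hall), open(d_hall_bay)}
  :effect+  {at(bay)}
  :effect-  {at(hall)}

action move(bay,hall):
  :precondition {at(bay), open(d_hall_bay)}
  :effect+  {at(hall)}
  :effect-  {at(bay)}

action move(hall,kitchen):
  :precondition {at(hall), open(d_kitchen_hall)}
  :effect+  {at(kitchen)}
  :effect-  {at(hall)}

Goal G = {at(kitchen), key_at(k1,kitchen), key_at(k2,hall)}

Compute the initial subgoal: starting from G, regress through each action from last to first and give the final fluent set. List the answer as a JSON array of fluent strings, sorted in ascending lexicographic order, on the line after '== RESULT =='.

Regress step by step:
  through step 4 (move(hall,kitchen)): drop {at(kitchen)}, keep {key_at(k1,kitchen), key_at(k2,hall)}, require {at(hall), open(d_kitchen_hall)}
    → {at(hall), key_at(k1,kitchen), key_at(k2,hall), open(d_kitchen_hall)}
  through step 3 (move(bay,hall)): drop {at(hall)}, keep {key_at(k1,kitchen), key_at(k2,hall), open(d_kitchen_hall)}, require {at(bay), open(d_hall_bay)}
    → {at(bay), key_at(k1,kitchen), key_at(k2,hall), open(d_hall_bay), open(d_kitchen_hall)}
  through step 2 (move(hall,bay)): drop {at(bay)}, keep {key_at(k1,kitchen), key_at(k2,hall), open(d_hall_bay), open(d_kitchen_hall)}, require {at(hall), open(d_hall_bay)}
    → {at(hall), key_at(k1,kitchen), key_at(k2,hall), open(d_hall_bay), open(d_kitchen_hall)}
  through step 1 (unlock(d_kitchen_hall)): drop {open(d_kitchen_hall)}, keep {at(hall), key_at(k1,kitchen), key_at(k2,hall), open(d_hall_bay)}, require {have(k2), locked(d_kitchen_hall)}
    → {at(hall), have(k2), key_at(k1,kitchen), key_at(k2,hall), locked(d_kitchen_hall), open(d_hall_bay)}

== RESULT ==
["at(hall)", "have(k2)", "key_at(k1,kitchen)", "key_at(k2,hall)", "locked(d_kitchen_hall)", "open(d_hall_bay)"]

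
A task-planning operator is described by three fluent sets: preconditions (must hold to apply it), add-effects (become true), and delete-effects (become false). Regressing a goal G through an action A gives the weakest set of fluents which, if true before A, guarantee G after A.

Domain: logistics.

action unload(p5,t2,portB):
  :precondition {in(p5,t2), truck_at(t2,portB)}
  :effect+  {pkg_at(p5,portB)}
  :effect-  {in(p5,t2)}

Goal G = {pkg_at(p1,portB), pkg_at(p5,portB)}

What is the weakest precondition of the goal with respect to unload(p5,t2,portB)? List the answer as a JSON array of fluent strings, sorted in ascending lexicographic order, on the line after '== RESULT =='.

Compute (G \ add) ∪ pre:
  G ∩ del = {}  (empty — regression defined)
  G \ add = {pkg_at(p1,portB), pkg_at(p5,portB)} \ {pkg_at(p5,portB)} = {pkg_at(p1,portB)}
  ∪ pre   = {pkg_at(p1,portB)} ∪ {in(p5,t2), truck_at(t2,portB)}
          = {in(p5,t2), pkg_at(p1,portB), truck_at(t2,portB)}

== RESULT ==
["in(p5,t2)", "pkg_at(p1,portB)", "truck_at(t2,portB)"]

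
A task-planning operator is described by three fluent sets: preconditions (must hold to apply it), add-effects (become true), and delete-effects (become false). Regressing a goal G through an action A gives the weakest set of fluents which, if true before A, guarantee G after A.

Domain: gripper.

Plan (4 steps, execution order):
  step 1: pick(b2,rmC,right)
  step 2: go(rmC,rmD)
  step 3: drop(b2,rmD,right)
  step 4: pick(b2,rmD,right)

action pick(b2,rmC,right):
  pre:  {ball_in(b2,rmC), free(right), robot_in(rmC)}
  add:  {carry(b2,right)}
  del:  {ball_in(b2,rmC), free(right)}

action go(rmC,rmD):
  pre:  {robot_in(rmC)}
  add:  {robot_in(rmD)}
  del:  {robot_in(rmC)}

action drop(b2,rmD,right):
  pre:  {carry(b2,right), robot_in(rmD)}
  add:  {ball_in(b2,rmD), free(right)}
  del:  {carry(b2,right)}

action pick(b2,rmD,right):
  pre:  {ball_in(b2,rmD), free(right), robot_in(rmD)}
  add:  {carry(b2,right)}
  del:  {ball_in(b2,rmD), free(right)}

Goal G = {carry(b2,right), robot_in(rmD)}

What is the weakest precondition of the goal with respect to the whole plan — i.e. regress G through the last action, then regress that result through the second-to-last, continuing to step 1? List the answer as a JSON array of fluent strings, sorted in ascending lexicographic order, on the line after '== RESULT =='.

Work backward from the goal:
  through step 4 (pick(b2,rmD,right)): drop {carry(b2,right)}, keep {robot_in(rmD)}, require {ball_in(b2,rmD), free(right), robot_in(rmD)}
    → {ball_in(b2,rmD), free(right), robot_in(rmD)}
  through step 3 (drop(b2,rmD,right)): drop {ball_in(b2,rmD), free(right)}, keep {robot_in(rmD)}, require {carry(b2,right), robot_in(rmD)}
    → {carry(b2,right), robot_in(rmD)}
  through step 2 (go(rmC,rmD)): drop {robot_in(rmD)}, keep {carry(b2,right)}, require {robot_in(rmC)}
    → {carry(b2,right), robot_in(rmC)}
  through step 1 (pick(b2,rmC,right)): drop {carry(b2,right)}, keep {robot_in(rmC)}, require {ball_in(b2,rmC), free(right), robot_in(rmC)}
    → {ball_in(b2,rmC), free(right), robot_in(rmC)}

== RESULT ==
["ball_in(b2,rmC)", "free(right)", "robot_in(rmC)"]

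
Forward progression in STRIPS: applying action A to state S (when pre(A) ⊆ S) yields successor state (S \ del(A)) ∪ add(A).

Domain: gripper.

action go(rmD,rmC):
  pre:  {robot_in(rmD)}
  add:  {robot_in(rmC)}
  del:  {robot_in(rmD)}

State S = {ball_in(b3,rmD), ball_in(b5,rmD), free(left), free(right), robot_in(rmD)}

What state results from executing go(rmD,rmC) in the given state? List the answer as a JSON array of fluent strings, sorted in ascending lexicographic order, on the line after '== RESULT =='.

Compute (S \ del) ∪ add:
  pre ⊆ S: {robot_in(rmD)} ⊆ S  — applicable
  S \ del = {ball_in(b3,rmD), ball_in(b5,rmD), free(left), free(right)}
  ∪ add   = {ball_in(b3,rmD), ball_in(b5,rmD), free(left), free(right), robot_in(rmC)}

== RESULT ==
["ball_in(b3,rmD)", "ball_in(b5,rmD)", "free(left)", "free(right)", "robot_in(rmC)"]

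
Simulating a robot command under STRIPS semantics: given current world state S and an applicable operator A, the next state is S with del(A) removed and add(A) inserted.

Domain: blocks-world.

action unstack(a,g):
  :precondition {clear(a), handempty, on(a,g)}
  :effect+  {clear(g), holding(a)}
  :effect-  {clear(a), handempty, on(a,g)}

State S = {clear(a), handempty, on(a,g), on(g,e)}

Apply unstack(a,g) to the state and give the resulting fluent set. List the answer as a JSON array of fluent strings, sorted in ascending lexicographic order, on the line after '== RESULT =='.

Progress:
  pre ⊆ S: {clear(a), handempty, on(a,g)} ⊆ S  — applicable
  S \ del = {on(g,e)}
  ∪ add   = {clear(g), holding(a), on(g,e)}

== RESULT ==
["clear(g)", "holding(a)", "on(g,e)"]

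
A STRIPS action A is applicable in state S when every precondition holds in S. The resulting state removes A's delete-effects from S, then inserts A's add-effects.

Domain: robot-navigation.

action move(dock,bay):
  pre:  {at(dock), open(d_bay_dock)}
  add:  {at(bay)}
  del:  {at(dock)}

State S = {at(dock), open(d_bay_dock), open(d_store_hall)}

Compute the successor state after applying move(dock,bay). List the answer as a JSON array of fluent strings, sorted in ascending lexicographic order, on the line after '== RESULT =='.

Compute (S \ del) ∪ add:
  pre ⊆ S: {at(dock), open(d_bay_dock)} ⊆ S  — applicable
  S \ del = {open(d_bay_dock), open(d_store_hall)}
  ∪ add   = {at(bay), open(d_bay_dock), open(d_store_hall)}

== RESULT ==
["at(bay)", "open(d_bay_dock)", "open(d_store_hall)"]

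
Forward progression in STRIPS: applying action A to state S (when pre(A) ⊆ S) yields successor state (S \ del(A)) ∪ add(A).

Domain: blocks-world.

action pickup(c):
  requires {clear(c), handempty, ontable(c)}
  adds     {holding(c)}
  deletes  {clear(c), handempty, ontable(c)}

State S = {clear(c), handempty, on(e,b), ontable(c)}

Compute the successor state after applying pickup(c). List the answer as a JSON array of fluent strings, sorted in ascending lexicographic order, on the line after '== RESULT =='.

Progress:
  pre ⊆ S: {clear(c), handempty, ontable(c)} ⊆ S  — applicable
  S \ del = {on(e,b)}
  ∪ add   = {holding(c), on(e,b)}

== RESULT ==
["holding(c)", "on(e,b)"]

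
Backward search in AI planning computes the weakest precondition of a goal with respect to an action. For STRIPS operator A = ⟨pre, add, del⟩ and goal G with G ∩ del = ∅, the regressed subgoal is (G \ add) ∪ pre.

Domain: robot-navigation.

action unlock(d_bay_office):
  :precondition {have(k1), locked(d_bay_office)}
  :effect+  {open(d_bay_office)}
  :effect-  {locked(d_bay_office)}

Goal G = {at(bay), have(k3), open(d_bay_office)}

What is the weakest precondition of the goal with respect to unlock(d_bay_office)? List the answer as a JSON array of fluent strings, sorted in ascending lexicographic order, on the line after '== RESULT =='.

Compute (G \ add) ∪ pre:
  G ∩ del = {}  (empty — regression defined)
  G \ add = {at(bay), have(k3), open(d_bay_office)} \ {open(d_bay_office)} = {at(bay), have(k3)}
  ∪ pre   = {at(bay), have(k3)} ∪ {have(k1), locked(d_bay_office)}
          = {at(bay), have(k1), have(k3), locked(d_bay_office)}

== RESULT ==
["at(bay)", "have(k1)", "have(k3)", "locked(d_bay_office)"]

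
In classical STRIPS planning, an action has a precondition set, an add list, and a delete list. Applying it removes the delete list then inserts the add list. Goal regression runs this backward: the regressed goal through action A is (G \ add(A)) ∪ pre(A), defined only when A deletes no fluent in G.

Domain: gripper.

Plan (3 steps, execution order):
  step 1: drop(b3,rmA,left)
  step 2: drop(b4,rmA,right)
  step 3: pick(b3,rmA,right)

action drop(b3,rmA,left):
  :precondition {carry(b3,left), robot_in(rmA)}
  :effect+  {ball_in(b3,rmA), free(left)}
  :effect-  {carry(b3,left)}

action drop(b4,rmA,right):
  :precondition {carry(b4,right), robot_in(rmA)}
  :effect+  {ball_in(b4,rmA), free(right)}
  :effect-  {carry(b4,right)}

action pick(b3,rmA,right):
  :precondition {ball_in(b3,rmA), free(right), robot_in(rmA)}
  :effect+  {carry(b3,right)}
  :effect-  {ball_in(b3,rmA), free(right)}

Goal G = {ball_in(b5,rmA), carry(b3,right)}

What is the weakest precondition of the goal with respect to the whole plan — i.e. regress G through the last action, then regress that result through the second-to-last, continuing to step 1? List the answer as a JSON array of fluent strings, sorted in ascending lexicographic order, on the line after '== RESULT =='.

Work backward from the goal:
  through step 3 (pick(b3,rmA,right)): drop {carry(b3,right)}, keep {ball_in(b5,rmA)}, require {ball_in(b3,rmA), free(right), robot_in(rmA)}
    → {ball_in(b3,rmA), ball_in(b5,rmA), free(right), robot_in(rmA)}
  through step 2 (drop(b4,rmA,right)): drop {free(right)}, keep {ball_in(b3,rmA), ball_in(b5,rmA), robot_in(rmA)}, require {carry(b4,right), robot_in(rmA)}
    → {ball_in(b3,rmA), ball_in(b5,rmA), carry(b4,right), robot_in(rmA)}
  through step 1 (drop(b3,rmA,left)): drop {ball_in(b3,rmA)}, keep {ball_in(b5,rmA), carry(b4,right), robot_in(rmA)}, require {carry(b3,left), robot_in(rmA)}
    → {ball_in(b5,rmA), carry(b3,left), carry(b4,right), robot_in(rmA)}

== RESULT ==
["ball_in(b5,rmA)", "carry(b3,left)", "carry(b4,right)", "robot_in(rmA)"]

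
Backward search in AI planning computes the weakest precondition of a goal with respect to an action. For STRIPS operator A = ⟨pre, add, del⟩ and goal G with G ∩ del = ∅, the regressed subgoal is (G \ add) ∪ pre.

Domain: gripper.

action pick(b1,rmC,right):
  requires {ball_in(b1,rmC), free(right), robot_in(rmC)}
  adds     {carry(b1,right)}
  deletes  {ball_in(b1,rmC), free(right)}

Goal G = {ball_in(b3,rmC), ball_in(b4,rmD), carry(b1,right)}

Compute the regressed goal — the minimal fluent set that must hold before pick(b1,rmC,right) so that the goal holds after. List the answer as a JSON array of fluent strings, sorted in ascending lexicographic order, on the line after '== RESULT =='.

Regress:
  G ∩ del = {}  (empty — regression defined)
  G \ add = {ball_in(b3,rmC), ball_in(b4,rmD), carry(b1,right)} \ {carry(b1,right)} = {ball_in(b3,rmC), ball_in(b4,rmD)}
  ∪ pre   = {ball_in(b3,rmC), ball_in(b4,rmD)} ∪ {ball_in(b1,rmC), free(right), robot_in(rmC)}
          = {ball_in(b1,rmC), ball_in(b3,rmC), ball_in(b4,rmD), free(right), robot_in(rmC)}

== RESULT ==
["ball_in(b1,rmC)", "ball_in(b3,rmC)", "ball_in(b4,rmD)", "free(right)", "robot_in(rmC)"]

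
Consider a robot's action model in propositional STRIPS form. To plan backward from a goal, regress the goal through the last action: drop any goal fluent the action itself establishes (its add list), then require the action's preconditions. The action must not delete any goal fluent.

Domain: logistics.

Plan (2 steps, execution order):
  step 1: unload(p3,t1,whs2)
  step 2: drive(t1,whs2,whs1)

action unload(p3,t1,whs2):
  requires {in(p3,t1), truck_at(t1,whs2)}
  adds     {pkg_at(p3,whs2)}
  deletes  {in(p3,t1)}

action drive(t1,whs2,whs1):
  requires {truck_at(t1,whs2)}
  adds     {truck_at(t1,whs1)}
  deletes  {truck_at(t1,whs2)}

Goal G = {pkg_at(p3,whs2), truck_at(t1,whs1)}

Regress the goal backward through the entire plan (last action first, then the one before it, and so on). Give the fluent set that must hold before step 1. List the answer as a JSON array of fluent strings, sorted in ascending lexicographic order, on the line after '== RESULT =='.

Regress step by step:
  through step 2 (drive(t1,whs2,whs1)): drop {truck_at(t1,whs1)}, keep {pkg_at(p3,whs2)}, require {truck_at(t1,whs2)}
    → {pkg_at(p3,whs2), truck_at(t1,whs2)}
  through step 1 (unload(p3,t1,whs2)): drop {pkg_at(p3,whs2)}, keep {truck_at(t1,whs2)}, require {in(p3,t1), truck_at(t1,whs2)}
    → {in(p3,t1), truck_at(t1,whs2)}

== RESULT ==
["in(p3,t1)", "truck_at(t1,whs2)"]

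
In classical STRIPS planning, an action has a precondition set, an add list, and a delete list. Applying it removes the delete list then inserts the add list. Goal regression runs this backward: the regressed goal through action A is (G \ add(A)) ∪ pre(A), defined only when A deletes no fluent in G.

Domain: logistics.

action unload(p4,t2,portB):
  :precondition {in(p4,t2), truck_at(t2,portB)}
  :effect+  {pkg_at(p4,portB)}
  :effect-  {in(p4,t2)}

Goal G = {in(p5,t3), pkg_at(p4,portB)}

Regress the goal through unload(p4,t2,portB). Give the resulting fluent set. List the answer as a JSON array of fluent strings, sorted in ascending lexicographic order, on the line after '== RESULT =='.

Regress:
  G ∩ del = {}  (empty — regression defined)
  G \ add = {in(p5,t3), pkg_at(p4,portB)} \ {pkg_at(p4,portB)} = {in(p5,t3)}
  ∪ pre   = {in(p5,t3)} ∪ {in(p4,t2), truck_at(t2,portB)}
          = {in(p4,t2), in(p5,t3), truck_at(t2,portB)}

== RESULT ==
["in(p4,t2)", "in(p5,t3)", "truck_at(t2,portB)"]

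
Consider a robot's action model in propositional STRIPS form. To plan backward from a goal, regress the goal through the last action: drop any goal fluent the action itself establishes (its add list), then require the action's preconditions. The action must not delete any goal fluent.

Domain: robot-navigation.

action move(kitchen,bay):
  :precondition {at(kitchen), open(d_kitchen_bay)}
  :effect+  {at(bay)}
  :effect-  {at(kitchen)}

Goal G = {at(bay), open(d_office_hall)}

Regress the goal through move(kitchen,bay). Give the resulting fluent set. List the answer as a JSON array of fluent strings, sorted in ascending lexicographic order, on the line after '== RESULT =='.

Regress:
  G ∩ del = {}  (empty — regression defined)
  G \ add = {at(bay), open(d_office_hall)} \ {at(bay)} = {open(d_office_hall)}
  ∪ pre   = {open(d_office_hall)} ∪ {at(kitchen), open(d_kitchen_bay)}
          = {at(kitchen), open(d_kitchen_bay), open(d_office_hall)}

== RESULT ==
["at(kitchen)", "open(d_kitchen_bay)", "open(d_office_hall)"]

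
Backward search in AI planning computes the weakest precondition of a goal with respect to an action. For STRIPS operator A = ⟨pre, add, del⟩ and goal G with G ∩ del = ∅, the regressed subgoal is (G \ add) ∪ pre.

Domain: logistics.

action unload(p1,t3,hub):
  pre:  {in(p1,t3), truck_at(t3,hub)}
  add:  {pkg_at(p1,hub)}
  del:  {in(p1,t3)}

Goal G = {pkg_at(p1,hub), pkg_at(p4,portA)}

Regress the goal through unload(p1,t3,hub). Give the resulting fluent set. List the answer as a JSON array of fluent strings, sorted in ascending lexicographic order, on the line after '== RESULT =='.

Compute (G \ add) ∪ pre:
  G ∩ del = {}  (empty — regression defined)
  G \ add = {pkg_at(p1,hub), pkg_at(p4,portA)} \ {pkg_at(p1,hub)} = {pkg_at(p4,portA)}
  ∪ pre   = {pkg_at(p4,portA)} ∪ {in(p1,t3), truck_at(t3,hub)}
          = {in(p1,t3), pkg_at(p4,portA), truck_at(t3,hub)}

== RESULT ==
["in(p1,t3)", "pkg_at(p4,portA)", "truck_at(t3,hub)"]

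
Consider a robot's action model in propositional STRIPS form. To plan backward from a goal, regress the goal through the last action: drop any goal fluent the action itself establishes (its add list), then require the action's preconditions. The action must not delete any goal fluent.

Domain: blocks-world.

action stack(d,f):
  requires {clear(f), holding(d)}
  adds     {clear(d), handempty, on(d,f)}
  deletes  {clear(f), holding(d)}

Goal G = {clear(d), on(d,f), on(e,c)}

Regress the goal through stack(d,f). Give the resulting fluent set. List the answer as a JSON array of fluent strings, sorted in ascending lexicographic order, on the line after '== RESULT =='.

Regress:
  G ∩ del = {}  (empty — regression defined)
  G \ add = {clear(d), on(d,f), on(e,c)} \ {clear(d), handempty, on(d,f)} = {on(e,c)}
  ∪ pre   = {on(e,c)} ∪ {clear(f), holding(d)}
          = {clear(f), holding(d), on(e,c)}

== RESULT ==
["clear(f)", "holding(d)", "on(e,c)"]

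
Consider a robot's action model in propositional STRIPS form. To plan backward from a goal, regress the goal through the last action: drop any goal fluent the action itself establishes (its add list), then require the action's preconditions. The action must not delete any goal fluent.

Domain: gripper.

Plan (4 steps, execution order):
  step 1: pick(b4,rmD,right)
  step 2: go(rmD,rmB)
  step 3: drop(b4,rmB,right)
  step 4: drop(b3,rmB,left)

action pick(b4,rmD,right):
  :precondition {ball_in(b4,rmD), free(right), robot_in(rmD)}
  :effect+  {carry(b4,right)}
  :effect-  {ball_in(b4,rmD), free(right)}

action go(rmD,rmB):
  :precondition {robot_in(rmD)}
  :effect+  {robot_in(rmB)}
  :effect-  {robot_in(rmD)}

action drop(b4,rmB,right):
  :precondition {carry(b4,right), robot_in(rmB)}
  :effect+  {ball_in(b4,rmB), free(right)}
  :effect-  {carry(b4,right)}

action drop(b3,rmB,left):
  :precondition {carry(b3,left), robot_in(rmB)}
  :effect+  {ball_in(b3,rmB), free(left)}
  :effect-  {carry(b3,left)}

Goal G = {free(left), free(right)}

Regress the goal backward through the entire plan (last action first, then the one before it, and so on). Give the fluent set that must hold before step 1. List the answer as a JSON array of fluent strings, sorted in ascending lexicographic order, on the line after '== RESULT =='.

Work backward from the goal:
  through step 4 (drop(b3,rmB,left)): drop {free(left)}, keep {free(right)}, require {carry(b3,left), robot_in(rmB)}
    → {carry(b3,left), free(right), robot_in(rmB)}
  through step 3 (drop(b4,rmB,right)): drop {free(right)}, keep {carry(b3,left), robot_in(rmB)}, require {carry(b4,right), robot_in(rmB)}
    → {carry(b3,left), carry(b4,right), robot_in(rmB)}
  through step 2 (go(rmD,rmB)): drop {robot_in(rmB)}, keep {carry(b3,left), carry(b4,right)}, require {robot_in(rmD)}
    → {carry(b3,left), carry(b4,right), robot_in(rmD)}
  through step 1 (pick(b4,rmD,right)): drop {carry(b4,right)}, keep {carry(b3,left), robot_in(rmD)}, require {ball_in(b4,rmD), free(right), robot_in(rmD)}
    → {ball_in(b4,rmD), carry(b3,left), free(right), robot_in(rmD)}

== RESULT ==
["ball_in(b4,rmD)", "carry(b3,left)", "free(right)", "robot_in(rmD)"]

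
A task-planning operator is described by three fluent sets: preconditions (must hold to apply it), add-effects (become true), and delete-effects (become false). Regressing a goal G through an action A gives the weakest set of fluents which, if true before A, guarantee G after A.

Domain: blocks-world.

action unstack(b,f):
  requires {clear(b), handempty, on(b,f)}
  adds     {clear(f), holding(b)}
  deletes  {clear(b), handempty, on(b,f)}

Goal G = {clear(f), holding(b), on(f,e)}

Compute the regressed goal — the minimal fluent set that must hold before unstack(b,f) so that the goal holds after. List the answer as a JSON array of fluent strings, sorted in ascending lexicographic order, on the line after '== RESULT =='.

Regress:
  G ∩ del = {}  (empty — regression defined)
  G \ add = {clear(f), holding(b), on(f,e)} \ {clear(f), holding(b)} = {on(f,e)}
  ∪ pre   = {on(f,e)} ∪ {clear(b), handempty, on(b,f)}
          = {clear(b), handempty, on(b,f), on(f,e)}

== RESULT ==
["clear(b)", "handempty", "on(b,f)", "on(f,e)"]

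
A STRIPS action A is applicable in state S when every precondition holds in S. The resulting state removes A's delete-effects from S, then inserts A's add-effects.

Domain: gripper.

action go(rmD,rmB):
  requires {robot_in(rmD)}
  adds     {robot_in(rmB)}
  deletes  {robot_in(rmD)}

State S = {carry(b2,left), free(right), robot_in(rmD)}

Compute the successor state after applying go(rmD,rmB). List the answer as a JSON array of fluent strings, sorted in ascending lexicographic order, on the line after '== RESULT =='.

Compute (S \ del) ∪ add:
  pre ⊆ S: {robot_in(rmD)} ⊆ S  — applicable
  S \ del = {carry(b2,left), free(right)}
  ∪ add   = {carry(b2,left), free(right), robot_in(rmB)}

== RESULT ==
["carry(b2,left)", "free(right)", "robot_in(rmB)"]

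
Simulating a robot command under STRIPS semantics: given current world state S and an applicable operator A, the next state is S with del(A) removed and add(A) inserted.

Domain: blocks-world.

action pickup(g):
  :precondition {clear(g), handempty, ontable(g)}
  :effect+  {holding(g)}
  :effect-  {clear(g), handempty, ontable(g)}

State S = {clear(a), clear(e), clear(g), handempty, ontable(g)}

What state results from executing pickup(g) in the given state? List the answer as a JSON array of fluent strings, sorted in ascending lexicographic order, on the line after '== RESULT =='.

Progress:
  pre ⊆ S: {clear(g), handempty, ontable(g)} ⊆ S  — applicable
  S \ del = {clear(a), clear(e)}
  ∪ add   = {clear(a), clear(e), holding(g)}

== RESULT ==
["clear(a)", "clear(e)", "holding(g)"]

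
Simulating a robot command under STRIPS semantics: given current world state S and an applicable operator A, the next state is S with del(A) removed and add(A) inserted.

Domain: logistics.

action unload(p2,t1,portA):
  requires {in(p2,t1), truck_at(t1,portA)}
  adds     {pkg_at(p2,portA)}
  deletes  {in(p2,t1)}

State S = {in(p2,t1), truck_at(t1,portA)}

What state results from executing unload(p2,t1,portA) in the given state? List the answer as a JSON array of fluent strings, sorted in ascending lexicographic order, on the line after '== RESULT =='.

Compute (S \ del) ∪ add:
  pre ⊆ S: {in(p2,t1), truck_at(t1,portA)} ⊆ S  — applicable
  S \ del = {truck_at(t1,portA)}
  ∪ add   = {pkg_at(p2,portA), truck_at(t1,portA)}

== RESULT ==
["pkg_at(p2,portA)", "truck_at(t1,portA)"]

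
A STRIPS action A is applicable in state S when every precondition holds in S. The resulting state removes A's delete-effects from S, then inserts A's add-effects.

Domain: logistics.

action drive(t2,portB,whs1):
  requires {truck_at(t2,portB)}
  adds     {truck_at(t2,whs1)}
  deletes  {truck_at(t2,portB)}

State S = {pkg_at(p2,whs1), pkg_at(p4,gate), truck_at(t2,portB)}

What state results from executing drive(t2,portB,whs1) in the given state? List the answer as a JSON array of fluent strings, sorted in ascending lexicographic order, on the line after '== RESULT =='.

Progress:
  pre ⊆ S: {truck_at(t2,portB)} ⊆ S  — applicable
  S \ del = {pkg_at(p2,whs1), pkg_at(p4,gate)}
  ∪ add   = {pkg_at(p2,whs1), pkg_at(p4,gate), truck_at(t2,whs1)}

== RESULT ==
["pkg_at(p2,whs1)", "pkg_at(p4,gate)", "truck_at(t2,whs1)"]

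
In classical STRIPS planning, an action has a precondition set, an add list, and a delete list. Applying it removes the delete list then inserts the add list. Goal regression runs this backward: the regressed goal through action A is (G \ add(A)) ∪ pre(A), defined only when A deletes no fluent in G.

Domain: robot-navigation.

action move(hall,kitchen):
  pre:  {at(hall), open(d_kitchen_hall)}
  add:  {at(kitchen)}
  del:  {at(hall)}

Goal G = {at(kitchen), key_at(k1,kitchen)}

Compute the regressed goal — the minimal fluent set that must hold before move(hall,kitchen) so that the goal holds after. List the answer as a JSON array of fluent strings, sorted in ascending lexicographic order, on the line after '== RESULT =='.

Regress:
  G ∩ del = {}  (empty — regression defined)
  G \ add = {at(kitchen), key_at(k1,kitchen)} \ {at(kitchen)} = {key_at(k1,kitchen)}
  ∪ pre   = {key_at(k1,kitchen)} ∪ {at(hall), open(d_kitchen_hall)}
          = {at(hall), key_at(k1,kitchen), open(d_kitchen_hall)}

== RESULT ==
["at(hall)", "key_at(k1,kitchen)", "open(d_kitchen_hall)"]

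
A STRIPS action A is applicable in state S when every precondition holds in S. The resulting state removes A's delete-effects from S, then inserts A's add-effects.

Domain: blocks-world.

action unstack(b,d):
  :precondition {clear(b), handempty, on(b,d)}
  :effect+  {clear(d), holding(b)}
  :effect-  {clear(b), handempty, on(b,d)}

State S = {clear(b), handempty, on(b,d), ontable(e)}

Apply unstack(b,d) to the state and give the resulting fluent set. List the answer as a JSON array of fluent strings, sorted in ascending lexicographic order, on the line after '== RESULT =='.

Compute (S \ del) ∪ add:
  pre ⊆ S: {clear(b), handempty, on(b,d)} ⊆ S  — applicable
  S \ del = {ontable(e)}
  ∪ add   = {clear(d), holding(b), ontable(e)}

== RESULT ==
["clear(d)", "holding(b)", "ontable(e)"]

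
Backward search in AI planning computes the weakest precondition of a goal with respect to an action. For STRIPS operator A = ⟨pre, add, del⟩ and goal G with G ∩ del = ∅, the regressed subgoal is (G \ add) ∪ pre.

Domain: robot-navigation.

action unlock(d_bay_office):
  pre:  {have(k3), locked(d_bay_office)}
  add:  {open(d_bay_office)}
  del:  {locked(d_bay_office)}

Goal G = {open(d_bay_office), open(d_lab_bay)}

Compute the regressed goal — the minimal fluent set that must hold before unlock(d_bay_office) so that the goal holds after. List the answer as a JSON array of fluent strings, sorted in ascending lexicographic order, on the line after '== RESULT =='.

Regress:
  G ∩ del = {}  (empty — regression defined)
  G \ add = {open(d_bay_office), open(d_lab_bay)} \ {open(d_bay_office)} = {open(d_lab_bay)}
  ∪ pre   = {open(d_lab_bay)} ∪ {have(k3), locked(d_bay_office)}
          = {have(k3), locked(d_bay_office), open(d_lab_bay)}

== RESULT ==
["have(k3)", "locked(d_bay_office)", "open(d_lab_bay)"]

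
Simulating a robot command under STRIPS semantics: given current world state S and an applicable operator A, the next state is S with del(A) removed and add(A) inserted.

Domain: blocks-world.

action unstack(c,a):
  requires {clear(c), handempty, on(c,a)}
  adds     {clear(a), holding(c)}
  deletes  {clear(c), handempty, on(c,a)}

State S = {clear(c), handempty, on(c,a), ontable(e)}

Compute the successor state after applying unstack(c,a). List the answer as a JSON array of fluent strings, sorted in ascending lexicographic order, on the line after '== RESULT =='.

Progress:
  pre ⊆ S: {clear(c), handempty, on(c,a)} ⊆ S  — applicable
  S \ del = {ontable(e)}
  ∪ add   = {clear(a), holding(c), ontable(e)}

== RESULT ==
["clear(a)", "holding(c)", "ontable(e)"]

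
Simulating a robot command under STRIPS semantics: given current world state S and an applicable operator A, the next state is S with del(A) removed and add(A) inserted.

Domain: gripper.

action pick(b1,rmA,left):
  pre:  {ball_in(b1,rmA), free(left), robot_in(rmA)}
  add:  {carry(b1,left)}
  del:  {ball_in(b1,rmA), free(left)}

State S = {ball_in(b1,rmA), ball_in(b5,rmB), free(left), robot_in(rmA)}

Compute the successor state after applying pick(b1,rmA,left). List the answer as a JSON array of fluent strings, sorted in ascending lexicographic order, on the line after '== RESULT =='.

Compute (S \ del) ∪ add:
  pre ⊆ S: {ball_in(b1,rmA), free(left), robot_in(rmA)} ⊆ S  — applicable
  S \ del = {ball_in(b5,rmB), robot_in(rmA)}
  ∪ add   = {ball_in(b5,rmB), carry(b1,left), robot_in(rmA)}

== RESULT ==
["ball_in(b5,rmB)", "carry(b1,left)", "robot_in(rmA)"]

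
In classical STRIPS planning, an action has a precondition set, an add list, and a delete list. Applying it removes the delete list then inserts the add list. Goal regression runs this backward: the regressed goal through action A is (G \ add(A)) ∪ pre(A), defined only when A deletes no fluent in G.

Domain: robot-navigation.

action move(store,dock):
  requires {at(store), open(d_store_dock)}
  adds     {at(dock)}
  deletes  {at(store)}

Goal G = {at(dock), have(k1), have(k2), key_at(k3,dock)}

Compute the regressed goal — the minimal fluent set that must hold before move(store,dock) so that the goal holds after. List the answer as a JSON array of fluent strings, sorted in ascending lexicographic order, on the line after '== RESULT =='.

Regress:
  G ∩ del = {}  (empty — regression defined)
  G \ add = {at(dock), have(k1), have(k2), key_at(k3,dock)} \ {at(dock)} = {have(k1), have(k2), key_at(k3,dock)}
  ∪ pre   = {have(k1), have(k2), key_at(k3,dock)} ∪ {at(store), open(d_store_dock)}
          = {at(store), have(k1), have(k2), key_at(k3,dock), open(d_store_dock)}

== RESULT ==
["at(store)", "have(k1)", "have(k2)", "key_at(k3,dock)", "open(d_store_dock)"]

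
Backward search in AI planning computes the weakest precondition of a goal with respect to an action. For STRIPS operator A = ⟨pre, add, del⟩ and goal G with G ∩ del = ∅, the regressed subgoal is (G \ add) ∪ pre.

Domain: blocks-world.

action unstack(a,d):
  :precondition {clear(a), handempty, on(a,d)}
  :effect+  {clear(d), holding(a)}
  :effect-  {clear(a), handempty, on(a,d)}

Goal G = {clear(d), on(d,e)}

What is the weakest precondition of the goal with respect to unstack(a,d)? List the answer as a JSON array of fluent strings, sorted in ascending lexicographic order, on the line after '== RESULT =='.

Compute (G \ add) ∪ pre:
  G ∩ del = {}  (empty — regression defined)
  G \ add = {clear(d), on(d,e)} \ {clear(d), holding(a)} = {on(d,e)}
  ∪ pre   = {on(d,e)} ∪ {clear(a), handempty, on(a,d)}
          = {clear(a), handempty, on(a,d), on(d,e)}

== RESULT ==
["clear(a)", "handempty", "on(a,d)", "on(d,e)"]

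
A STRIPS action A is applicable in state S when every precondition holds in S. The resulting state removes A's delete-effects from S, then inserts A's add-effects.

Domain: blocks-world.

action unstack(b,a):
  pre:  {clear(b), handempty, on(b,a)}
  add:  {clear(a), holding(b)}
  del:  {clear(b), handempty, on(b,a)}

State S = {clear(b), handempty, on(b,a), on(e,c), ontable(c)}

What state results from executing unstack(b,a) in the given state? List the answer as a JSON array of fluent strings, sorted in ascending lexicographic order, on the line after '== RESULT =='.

Progress:
  pre ⊆ S: {clear(b), handempty, on(b,a)} ⊆ S  — applicable
  S \ del = {on(e,c), ontable(c)}
  ∪ add   = {clear(a), holding(b), on(e,c), ontable(c)}

== RESULT ==
["clear(a)", "holding(b)", "on(e,c)", "ontable(c)"]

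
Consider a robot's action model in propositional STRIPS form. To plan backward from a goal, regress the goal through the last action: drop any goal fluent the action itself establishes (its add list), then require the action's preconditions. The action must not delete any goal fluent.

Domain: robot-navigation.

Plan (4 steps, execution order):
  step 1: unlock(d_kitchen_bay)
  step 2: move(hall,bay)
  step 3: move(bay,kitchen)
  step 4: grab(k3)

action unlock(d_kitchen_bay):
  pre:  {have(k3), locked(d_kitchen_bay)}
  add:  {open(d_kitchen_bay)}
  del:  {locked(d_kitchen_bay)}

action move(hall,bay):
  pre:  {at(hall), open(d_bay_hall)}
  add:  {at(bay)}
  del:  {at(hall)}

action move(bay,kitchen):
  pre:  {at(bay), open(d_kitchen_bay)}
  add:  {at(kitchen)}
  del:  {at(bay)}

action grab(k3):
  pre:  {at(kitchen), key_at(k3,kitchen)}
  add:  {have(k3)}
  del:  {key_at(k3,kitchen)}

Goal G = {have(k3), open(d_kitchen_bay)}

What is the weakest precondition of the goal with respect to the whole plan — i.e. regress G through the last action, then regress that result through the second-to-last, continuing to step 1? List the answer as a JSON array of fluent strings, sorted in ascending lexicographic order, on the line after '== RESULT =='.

Regress step by step:
  through step 4 (grab(k3)): drop {have(k3)}, keep {open(d_kitchen_bay)}, require {at(kitchen), key_at(k3,kitchen)}
    → {at(kitchen), key_at(k3,kitchen), open(d_kitchen_bay)}
  through step 3 (move(bay,kitchen)): drop {at(kitchen)}, keep {key_at(k3,kitchen), open(d_kitchen_bay)}, require {at(bay), open(d_kitchen_bay)}
    → {at(bay), key_at(k3,kitchen), open(d_kitchen_bay)}
  through step 2 (move(hall,bay)): drop {at(bay)}, keep {key_at(k3,kitchen), open(d_kitchen_bay)}, require {at(hall), open(d_bay_hall)}
    → {at(hall), key_at(k3,kitchen), open(d_bay_hall), open(d_kitchen_bay)}
  through step 1 (unlock(d_kitchen_bay)): drop {open(d_kitchen_bay)}, keep {at(hall), key_at(k3,kitchen), open(d_bay_hall)}, require {have(k3), locked(d_kitchen_bay)}
    → {at(hall), have(k3), key_at(k3,kitchen), locked(d_kitchen_bay), open(d_bay_hall)}

== RESULT ==
["at(hall)", "have(k3)", "key_at(k3,kitchen)", "locked(d_kitchen_bay)", "open(d_bay_hall)"]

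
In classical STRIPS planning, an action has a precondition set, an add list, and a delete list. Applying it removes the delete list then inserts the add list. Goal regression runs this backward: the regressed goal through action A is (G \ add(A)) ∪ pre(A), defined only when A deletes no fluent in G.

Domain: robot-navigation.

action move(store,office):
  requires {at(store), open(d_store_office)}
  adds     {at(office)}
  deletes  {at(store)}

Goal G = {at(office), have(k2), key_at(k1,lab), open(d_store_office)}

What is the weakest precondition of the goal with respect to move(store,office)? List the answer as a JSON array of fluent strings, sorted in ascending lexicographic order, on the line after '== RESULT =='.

Compute (G \ add) ∪ pre:
  G ∩ del = {}  (empty — regression defined)
  G \ add = {at(office), have(k2), key_at(k1,lab), open(d_store_office)} \ {at(office)} = {have(k2), key_at(k1,lab), open(d_store_office)}
  ∪ pre   = {have(k2), key_at(k1,lab), open(d_store_office)} ∪ {at(store), open(d_store_office)}
          = {at(store), have(k2), key_at(k1,lab), open(d_store_office)}

== RESULT ==
["at(store)", "have(k2)", "key_at(k1,lab)", "open(d_store_office)"]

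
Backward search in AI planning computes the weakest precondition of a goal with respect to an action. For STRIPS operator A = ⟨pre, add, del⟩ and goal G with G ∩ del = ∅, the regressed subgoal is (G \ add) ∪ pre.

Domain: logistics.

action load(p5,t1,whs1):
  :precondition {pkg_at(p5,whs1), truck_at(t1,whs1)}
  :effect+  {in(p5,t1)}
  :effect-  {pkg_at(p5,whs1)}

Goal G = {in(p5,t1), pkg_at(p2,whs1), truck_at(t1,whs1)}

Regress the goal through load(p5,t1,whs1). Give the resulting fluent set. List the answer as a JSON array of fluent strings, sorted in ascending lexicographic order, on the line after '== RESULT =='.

Compute (G \ add) ∪ pre:
  G ∩ del = {}  (empty — regression defined)
  G \ add = {in(p5,t1), pkg_at(p2,whs1), truck_at(t1,whs1)} \ {in(p5,t1)} = {pkg_at(p2,whs1), truck_at(t1,whs1)}
  ∪ pre   = {pkg_at(p2,whs1), truck_at(t1,whs1)} ∪ {pkg_at(p5,whs1), truck_at(t1,whs1)}
          = {pkg_at(p2,whs1), pkg_at(p5,whs1), truck_at(t1,whs1)}

== RESULT ==
["pkg_at(p2,whs1)", "pkg_at(p5,whs1)", "truck_at(t1,whs1)"]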